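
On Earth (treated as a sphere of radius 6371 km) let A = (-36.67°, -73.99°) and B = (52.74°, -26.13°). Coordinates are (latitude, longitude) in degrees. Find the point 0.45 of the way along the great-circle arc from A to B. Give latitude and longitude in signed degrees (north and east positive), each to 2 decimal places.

4.18°, -55.43°

The central angle between A and B is δ = 1.7209 rad.
With f = 0.45, the slerp weights are sin((1−f)δ)/sin δ = 0.8206 and sin(fδ)/sin δ = 0.7072.
Weighted sum of the unit vectors: (0.8206)·(0.2212,-0.7710,-0.5972) + (0.7072)·(0.5436,-0.2666,0.7959) = (0.5659, -0.8212, 0.0728).
Converting back: φ = atan2(z, √(x²+y²)) = 4.18°, λ = atan2(y, x) = -55.43°.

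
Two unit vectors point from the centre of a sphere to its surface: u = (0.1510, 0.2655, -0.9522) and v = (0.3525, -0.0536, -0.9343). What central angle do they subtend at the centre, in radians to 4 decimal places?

0.3801 rad

u·v = 0.9286; |u| = 1.0000, |v| = 1.0000.
cos θ = (u·v)/(|u||v|) = 0.9286, so θ = 0.3801 rad.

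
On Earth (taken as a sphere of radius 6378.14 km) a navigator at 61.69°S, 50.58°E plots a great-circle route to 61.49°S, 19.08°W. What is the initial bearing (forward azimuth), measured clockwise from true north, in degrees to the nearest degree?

239°

Δλ = -69.660° = -1.2158 rad.
y = sin Δλ · cos φ₂ = (-0.9376)(0.4773) = -0.4476
x = cos φ₁ sin φ₂ − sin φ₁ cos φ₂ cos Δλ = (0.4742)(-0.8787) − (-0.8804)(0.4773)(0.3476) = -0.2707
θ = atan2(y, x) = -121.16°; adding 360° gives 239°.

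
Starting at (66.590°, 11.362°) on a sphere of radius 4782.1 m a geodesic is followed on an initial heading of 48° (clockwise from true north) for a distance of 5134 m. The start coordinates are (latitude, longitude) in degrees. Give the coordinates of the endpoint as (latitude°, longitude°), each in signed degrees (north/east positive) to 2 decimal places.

Angular distance δ = d/R = 5134/4782.1 = 1.07359 rad; initial bearing θ = 0.8378 rad.
sin φ₂ = sin φ₁ cos δ + cos φ₁ sin δ cos θ = (0.9177)(0.4770) + (0.3973)(0.8789)(0.6691) = 0.6714, so φ₂ = 42.17°.
Δλ = atan2(sin θ sin δ cos φ₁, cos δ − sin φ₁ sin φ₂) = atan2(0.2595, -0.1391) = 118.198°.
λ₂ = 11.362° + 118.198° = 129.56°.

42.17°, 129.56°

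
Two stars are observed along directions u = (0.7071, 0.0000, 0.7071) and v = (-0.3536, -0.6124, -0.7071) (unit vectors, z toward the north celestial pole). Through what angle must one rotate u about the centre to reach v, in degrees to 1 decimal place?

138.6°

u·v = -0.7500; |u| = 1.0000, |v| = 1.0000.
cos θ = (u·v)/(|u||v|) = -0.7500, so θ = 138.6°.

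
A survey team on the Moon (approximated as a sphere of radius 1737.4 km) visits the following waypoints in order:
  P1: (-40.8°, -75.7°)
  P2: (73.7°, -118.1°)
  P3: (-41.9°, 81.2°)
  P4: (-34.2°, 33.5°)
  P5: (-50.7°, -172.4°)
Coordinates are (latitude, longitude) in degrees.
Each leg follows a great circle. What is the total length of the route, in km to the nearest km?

11975 km

Leg P1→P2: central angle 2.0604 rad, distance 3579.7 km.
Leg P2→P3: central angle 2.5647 rad, distance 4455.9 km.
Leg P3→P4: central angle 0.6605 rad, distance 1147.5 km.
Leg P4→P5: central angle 1.6071 rad, distance 2792.1 km.
Total: 3579.7 + 4455.9 + 1147.5 + 2792.1 ≈ 11975 km.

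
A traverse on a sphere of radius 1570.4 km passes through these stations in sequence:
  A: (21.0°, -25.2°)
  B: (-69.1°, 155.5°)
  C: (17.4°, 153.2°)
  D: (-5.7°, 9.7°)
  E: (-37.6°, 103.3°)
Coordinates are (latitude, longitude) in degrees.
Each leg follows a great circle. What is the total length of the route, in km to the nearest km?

12341 km

Leg A→B: central angle 2.3021 rad, distance 3615.1 km.
Leg B→C: central angle 1.5100 rad, distance 2371.3 km.
Leg C→D: central angle 2.4865 rad, distance 3904.8 km.
Leg D→E: central angle 1.5597 rad, distance 2449.4 km.
Total: 3615.1 + 2371.3 + 3904.8 + 2449.4 ≈ 12341 km.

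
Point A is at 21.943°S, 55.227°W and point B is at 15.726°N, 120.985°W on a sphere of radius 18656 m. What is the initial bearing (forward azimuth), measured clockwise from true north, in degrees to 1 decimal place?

294.5°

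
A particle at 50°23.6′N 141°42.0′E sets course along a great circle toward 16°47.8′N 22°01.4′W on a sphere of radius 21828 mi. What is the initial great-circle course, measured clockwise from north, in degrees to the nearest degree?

343°

Δλ = -163.723° = -2.8575 rad.
y = sin Δλ · cos φ₂ = (-0.2803)(0.9573) = -0.2683
x = cos φ₁ sin φ₂ − sin φ₁ cos φ₂ cos Δλ = (0.6375)(0.2890) − (0.7704)(0.9573)(-0.9599) = 0.8922
θ = atan2(y, x) = -16.74°; adding 360° gives 343°.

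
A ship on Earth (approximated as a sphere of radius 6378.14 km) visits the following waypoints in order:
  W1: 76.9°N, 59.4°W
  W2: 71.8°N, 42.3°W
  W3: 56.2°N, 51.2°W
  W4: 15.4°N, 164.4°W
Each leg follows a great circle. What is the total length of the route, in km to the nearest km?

12504 km

Leg W1→W2: central angle 0.1191 rad, distance 759.9 km.
Leg W2→W3: central angle 0.2799 rad, distance 1785.5 km.
Leg W3→W4: central angle 1.5614 rad, distance 9958.8 km.
Total: 759.9 + 1785.5 + 9958.8 ≈ 12504 km.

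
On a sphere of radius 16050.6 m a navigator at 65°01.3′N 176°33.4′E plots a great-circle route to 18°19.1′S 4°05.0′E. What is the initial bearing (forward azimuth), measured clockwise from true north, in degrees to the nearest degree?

Δλ = -172.473° = -3.0102 rad.
y = sin Δλ · cos φ₂ = (-0.1310)(0.9493) = -0.1243
x = cos φ₁ sin φ₂ − sin φ₁ cos φ₂ cos Δλ = (0.4223)(-0.3143) − (0.9065)(0.9493)(-0.9914) = 0.7204
θ = atan2(y, x) = -9.79°; adding 360° gives 350°.

350°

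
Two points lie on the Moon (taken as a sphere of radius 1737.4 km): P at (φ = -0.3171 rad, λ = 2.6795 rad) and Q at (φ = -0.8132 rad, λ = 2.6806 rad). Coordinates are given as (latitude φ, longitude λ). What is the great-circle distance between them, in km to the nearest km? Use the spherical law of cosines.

862 km

Let φ₁ = -0.3171 rad, φ₂ = -0.8132 rad, and Δλ = 0.0011 rad.
cos c = sin φ₁ sin φ₂ + cos φ₁ cos φ₂ cos Δλ = (-0.3118)(-0.7265) + (0.9501)(0.6872)(1.0000) = 0.87945,
so c = arccos(0.87945) = 0.49610 rad.
Distance = R·c = 1737.4 × 0.4961 ≈ 862 km.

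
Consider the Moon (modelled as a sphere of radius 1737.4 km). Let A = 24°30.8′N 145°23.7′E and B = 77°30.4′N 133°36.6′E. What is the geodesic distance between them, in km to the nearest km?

1616 km

Let φ₁ = 0.4278 rad, φ₂ = 1.3527 rad, and Δλ = -0.2057 rad.
Haversine: a = sin²(Δφ/2) + cos φ₁ cos φ₂ sin²(Δλ/2) = 0.1990 + (0.9099)(0.2163)(0.0105) = 0.20112.
Central angle c = 2·arcsin(√a) = 0.93009 rad.
Distance = R·c = 1737.4 × 0.9301 ≈ 1616 km.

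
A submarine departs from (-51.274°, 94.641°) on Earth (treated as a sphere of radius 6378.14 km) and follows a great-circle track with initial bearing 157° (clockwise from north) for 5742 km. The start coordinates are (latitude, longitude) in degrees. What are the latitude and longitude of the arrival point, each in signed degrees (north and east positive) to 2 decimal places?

-69.39°, -145.76°

Angular distance δ = d/R = 5742/6378.14 = 0.90026 rad; initial bearing θ = 2.7402 rad.
sin φ₂ = sin φ₁ cos δ + cos φ₁ sin δ cos θ = (-0.7801)(0.6214) + (0.6256)(0.7835)(-0.9205) = -0.9360, so φ₂ = -69.39°.
Δλ = atan2(sin θ sin δ cos φ₁, cos δ − sin φ₁ sin φ₂) = atan2(0.1915, -0.1088) = 119.599°.
λ₂ = 94.641° + 119.599° = 214.24° → -145.76° after wrapping to (−180°, 180°].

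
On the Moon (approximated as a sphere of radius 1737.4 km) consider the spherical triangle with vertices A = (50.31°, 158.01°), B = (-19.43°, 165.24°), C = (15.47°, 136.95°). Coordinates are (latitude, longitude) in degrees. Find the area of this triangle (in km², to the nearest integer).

815151 km²

Side lengths (central angles): a = 0.7790, b = 0.6767, c = 1.2223 rad; semiperimeter s = 1.3390.
By l'Huilier's theorem, tan(E/4) = √[tan(s/2) tan((s−a)/2) tan((s−b)/2) tan((s−c)/2)], giving spherical excess E = 0.2700 rad.
Area = E·R² = 0.2700 × (1737.4)² ≈ 815151 km².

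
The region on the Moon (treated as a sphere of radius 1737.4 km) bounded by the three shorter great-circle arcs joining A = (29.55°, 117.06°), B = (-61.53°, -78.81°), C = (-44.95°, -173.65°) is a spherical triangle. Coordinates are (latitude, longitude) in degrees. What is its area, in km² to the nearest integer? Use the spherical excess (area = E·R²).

2367527 km²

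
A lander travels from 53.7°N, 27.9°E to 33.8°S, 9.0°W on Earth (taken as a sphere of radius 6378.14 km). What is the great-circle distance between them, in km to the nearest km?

In radians: φ₁ = 0.9372, φ₂ = -0.5899, Δλ = -36.900° = -0.6440 rad.
Haversine: a = sin²(Δφ/2) + cos φ₁ cos φ₂ sin²(Δλ/2) = 0.4782 + (0.5920)(0.8310)(0.1002) = 0.52746.
Central angle c = 2·arcsin(√a) = 1.62575 rad.
Distance = R·c = 6378.14 × 1.6258 ≈ 10369 km.

10369 km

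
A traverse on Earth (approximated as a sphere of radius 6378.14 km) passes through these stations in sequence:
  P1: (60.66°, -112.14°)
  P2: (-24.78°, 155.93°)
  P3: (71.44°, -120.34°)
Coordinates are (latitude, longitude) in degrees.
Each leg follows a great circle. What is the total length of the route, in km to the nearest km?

Leg P1→P2: central angle 1.9610 rad, distance 12507.4 km.
Leg P2→P3: central angle 1.9453 rad, distance 12407.1 km.
Total: 12507.4 + 12407.1 ≈ 24915 km.

24915 km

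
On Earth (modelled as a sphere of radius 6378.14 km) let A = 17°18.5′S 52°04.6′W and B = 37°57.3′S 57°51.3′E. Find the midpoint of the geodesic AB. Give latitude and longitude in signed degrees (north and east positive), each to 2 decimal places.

-42.10°, -4.86°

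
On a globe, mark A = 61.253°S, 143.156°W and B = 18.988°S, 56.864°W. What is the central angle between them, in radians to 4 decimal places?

In radians: φ₁ = -1.0691, φ₂ = -0.3314, Δλ = 86.292° = 1.5061 rad.
Haversine: a = sin²(Δφ/2) + cos φ₁ cos φ₂ sin²(Δλ/2) = 0.1300 + (0.4809)(0.9456)(0.4677) = 0.34266.
Central angle c = 2·arcsin(√a) = 1.25068 rad.
So the angular separation is 1.2507 rad.

1.2507 rad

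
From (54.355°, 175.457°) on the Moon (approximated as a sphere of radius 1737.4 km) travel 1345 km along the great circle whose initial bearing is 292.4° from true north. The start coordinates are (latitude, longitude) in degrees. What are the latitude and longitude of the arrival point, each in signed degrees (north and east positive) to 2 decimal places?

Angular distance δ = d/R = 1345/1737.4 = 0.77415 rad; initial bearing θ = 5.1033 rad.
sin φ₂ = sin φ₁ cos δ + cos φ₁ sin δ cos θ = (0.8126)(0.7150) + (0.5828)(0.6991)(0.3811) = 0.7363, so φ₂ = 47.42°.
Δλ = atan2(sin θ sin δ cos φ₁, cos δ − sin φ₁ sin φ₂) = atan2(-0.3767, 0.1167) = -72.791°.
λ₂ = 175.457° − 72.791° = 102.67°.

47.42°, 102.67°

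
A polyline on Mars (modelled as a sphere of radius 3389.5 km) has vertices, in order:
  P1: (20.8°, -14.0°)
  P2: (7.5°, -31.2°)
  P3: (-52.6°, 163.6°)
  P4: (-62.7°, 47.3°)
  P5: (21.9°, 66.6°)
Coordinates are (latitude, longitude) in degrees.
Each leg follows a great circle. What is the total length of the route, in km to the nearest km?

17449 km

Leg P1→P2: central angle 0.3716 rad, distance 1259.7 km.
Leg P2→P3: central angle 2.3266 rad, distance 7886.1 km.
Leg P3→P4: central angle 0.9490 rad, distance 3216.6 km.
Leg P4→P5: central angle 1.5005 rad, distance 5086.1 km.
Total: 1259.7 + 7886.1 + 3216.6 + 5086.1 ≈ 17449 km.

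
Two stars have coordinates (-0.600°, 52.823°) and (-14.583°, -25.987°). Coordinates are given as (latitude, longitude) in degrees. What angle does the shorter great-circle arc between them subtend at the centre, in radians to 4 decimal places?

Let φ₁ = -0.0105 rad, φ₂ = -0.2545 rad, and Δλ = -1.3755 rad.
cos c = sin φ₁ sin φ₂ + cos φ₁ cos φ₂ cos Δλ = (-0.0105)(-0.2518) + (0.9999)(0.9678)(0.1941) = 0.19044,
so c = arccos(0.19044) = 1.37919 rad.
So the angular separation is 1.3792 rad.

1.3792 rad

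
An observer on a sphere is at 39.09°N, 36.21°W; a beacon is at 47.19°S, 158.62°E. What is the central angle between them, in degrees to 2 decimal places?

166.52°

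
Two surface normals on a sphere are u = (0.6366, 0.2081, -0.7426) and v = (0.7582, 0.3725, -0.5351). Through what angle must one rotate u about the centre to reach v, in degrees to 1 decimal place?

16.8°

u·v = 0.9576; |u| = 1.0000, |v| = 1.0000.
cos θ = (u·v)/(|u||v|) = 0.9576, so θ = 16.8°.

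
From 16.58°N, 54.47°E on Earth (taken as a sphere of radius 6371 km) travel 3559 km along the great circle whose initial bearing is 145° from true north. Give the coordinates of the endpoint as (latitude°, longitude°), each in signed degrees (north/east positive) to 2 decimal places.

Angular distance δ = d/R = 3559/6371 = 0.55863 rad; initial bearing θ = 2.5307 rad.
sin φ₂ = sin φ₁ cos δ + cos φ₁ sin δ cos θ = (0.2854)(0.8480) + (0.9584)(0.5300)(-0.8192) = -0.1741, so φ₂ = -10.03°.
Δλ = atan2(sin θ sin δ cos φ₁, cos δ − sin φ₁ sin φ₂) = atan2(0.2914, 0.8977) = 17.982°.
λ₂ = 54.470° + 17.982° = 72.45°.

-10.03°, 72.45°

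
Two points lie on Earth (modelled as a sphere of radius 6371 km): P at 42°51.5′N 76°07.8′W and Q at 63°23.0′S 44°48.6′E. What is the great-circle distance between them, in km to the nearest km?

15677 km

Let φ₁ = 0.7480 rad, φ₂ = -1.1062 rad, and Δλ = 2.1108 rad.
cos c = sin φ₁ sin φ₂ + cos φ₁ cos φ₂ cos Δλ = (0.6802)(-0.8940) + (0.7330)(0.4480)(-0.5141) = -0.77696,
so c = arccos(-0.77696) = 2.46061 rad.
Distance = R·c = 6371 × 2.4606 ≈ 15677 km.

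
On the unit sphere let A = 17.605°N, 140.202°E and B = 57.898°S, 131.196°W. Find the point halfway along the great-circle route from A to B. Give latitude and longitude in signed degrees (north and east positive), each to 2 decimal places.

Central angle δ = 1.8171 rad. Interpolating on the sphere with fraction f = 0.5:
P = [sin((1−f)δ)·A + sin(fδ)·B] / sin δ = 0.8132·A + 0.8132·B in Cartesian coordinates,
giving P = (-0.8801, 0.1709, -0.4429), i.e. latitude -26.29°, longitude 169.01°.

-26.29°, 169.01°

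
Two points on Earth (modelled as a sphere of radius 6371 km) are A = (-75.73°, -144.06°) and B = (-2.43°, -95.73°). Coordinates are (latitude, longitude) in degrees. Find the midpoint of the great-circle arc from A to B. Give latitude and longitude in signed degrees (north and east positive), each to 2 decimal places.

-40.67°, -104.73°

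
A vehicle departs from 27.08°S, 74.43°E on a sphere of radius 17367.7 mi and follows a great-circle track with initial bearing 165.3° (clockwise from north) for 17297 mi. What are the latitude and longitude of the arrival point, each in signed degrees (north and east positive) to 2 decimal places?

-76.01°, 136.15°

Angular distance δ = d/R = 17297/17367.7 = 0.99593 rad; initial bearing θ = 2.8850 rad.
sin φ₂ = sin φ₁ cos δ + cos φ₁ sin δ cos θ = (-0.4552)(0.5437) + (0.8904)(0.8393)(-0.9673) = -0.9703, so φ₂ = -76.01°.
Δλ = atan2(sin θ sin δ cos φ₁, cos δ − sin φ₁ sin φ₂) = atan2(0.1896, 0.1020) = 61.724°.
λ₂ = 74.430° + 61.724° = 136.15°.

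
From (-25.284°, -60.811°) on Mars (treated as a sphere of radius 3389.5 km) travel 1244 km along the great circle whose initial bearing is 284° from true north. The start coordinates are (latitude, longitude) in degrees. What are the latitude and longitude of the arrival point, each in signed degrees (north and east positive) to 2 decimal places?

Angular distance δ = d/R = 1244/3389.5 = 0.36702 rad; initial bearing θ = 4.9567 rad.
sin φ₂ = sin φ₁ cos δ + cos φ₁ sin δ cos θ = (-0.4271)(0.9334) + (0.9042)(0.3588)(0.2419) = -0.3202, so φ₂ = -18.67°.
Δλ = atan2(sin θ sin δ cos φ₁, cos δ − sin φ₁ sin φ₂) = atan2(-0.3148, 0.7967) = -21.563°.
λ₂ = -60.811° − 21.563° = -82.37°.

-18.67°, -82.37°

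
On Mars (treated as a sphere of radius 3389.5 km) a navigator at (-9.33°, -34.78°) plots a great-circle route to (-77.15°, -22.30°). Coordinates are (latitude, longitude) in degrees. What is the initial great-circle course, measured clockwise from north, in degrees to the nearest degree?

With φ₁ = -0.1628, φ₂ = -1.3465, Δλ = 0.2178 rad, the forward-azimuth formula gives
θ = atan2( sin Δλ cos φ₂ , cos φ₁ sin φ₂ − sin φ₁ cos φ₂ cos Δλ ) = atan2(0.0481, -0.9269) = 177.03°.
So the initial bearing is 177°.

177°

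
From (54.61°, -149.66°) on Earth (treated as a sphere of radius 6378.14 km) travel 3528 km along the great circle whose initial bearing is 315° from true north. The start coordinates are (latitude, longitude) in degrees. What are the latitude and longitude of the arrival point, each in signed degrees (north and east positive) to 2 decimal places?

65.34°, 147.42°

Angular distance δ = d/R = 3528/6378.14 = 0.55314 rad; initial bearing θ = 5.4978 rad.
sin φ₂ = sin φ₁ cos δ + cos φ₁ sin δ cos θ = (0.8152)(0.8509) + (0.5791)(0.5254)(0.7071) = 0.9088, so φ₂ = 65.34°.
Δλ = atan2(sin θ sin δ cos φ₁, cos δ − sin φ₁ sin φ₂) = atan2(-0.2151, 0.1100) = -62.921°.
λ₂ = -149.660° − 62.921° = -212.58° → 147.42° after wrapping to (−180°, 180°].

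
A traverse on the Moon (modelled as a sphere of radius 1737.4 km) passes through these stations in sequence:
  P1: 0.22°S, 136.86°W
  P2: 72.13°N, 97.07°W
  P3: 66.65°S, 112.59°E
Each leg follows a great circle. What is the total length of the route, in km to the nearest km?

Leg P1→P2: central angle 1.3365 rad, distance 2322.1 km.
Leg P2→P3: central angle 2.9387 rad, distance 5105.8 km.
Total: 2322.1 + 5105.8 ≈ 7428 km.

7428 km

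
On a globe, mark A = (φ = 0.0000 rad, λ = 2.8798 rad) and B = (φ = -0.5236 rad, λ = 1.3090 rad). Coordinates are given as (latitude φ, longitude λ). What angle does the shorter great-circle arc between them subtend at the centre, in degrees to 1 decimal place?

In radians: φ₁ = 0.0000, φ₂ = -0.5236, Δλ = -90.000° = -1.5708 rad.
cos c = sin φ₁ sin φ₂ + cos φ₁ cos φ₂ cos Δλ = (0.0000)(-0.5000) + (1.0000)(0.8660)(-0.0000) = -0.00000,
so c = arccos(-0.00000) = 1.57080 rad.
So the angular separation is 90.0°.

90.0°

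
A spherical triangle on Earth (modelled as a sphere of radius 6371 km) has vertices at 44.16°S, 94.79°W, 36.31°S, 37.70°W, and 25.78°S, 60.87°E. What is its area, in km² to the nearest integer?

27177753 km²

Side lengths (central angles): a = 1.4208, b = 1.8604, c = 0.7574 rad; semiperimeter s = 2.0193.
By l'Huilier's theorem, tan(E/4) = √[tan(s/2) tan((s−a)/2) tan((s−b)/2) tan((s−c)/2)], giving spherical excess E = 0.6696 rad.
Area = E·R² = 0.6696 × (6371)² ≈ 27177753 km².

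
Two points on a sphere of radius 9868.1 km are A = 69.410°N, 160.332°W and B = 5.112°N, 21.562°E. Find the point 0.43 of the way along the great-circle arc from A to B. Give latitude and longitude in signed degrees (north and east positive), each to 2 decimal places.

65.22°, 22.99°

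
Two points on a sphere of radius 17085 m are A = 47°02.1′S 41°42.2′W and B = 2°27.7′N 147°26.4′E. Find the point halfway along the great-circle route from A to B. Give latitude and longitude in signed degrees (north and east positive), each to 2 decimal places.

-63.48°, 165.81°

Central angle δ = 2.3514 rad. Interpolating on the sphere with fraction f = 0.5:
P = [sin((1−f)δ)·A + sin(fδ)·B] / sin δ = 1.2990·A + 1.2990·B in Cartesian coordinates,
giving P = (-0.4328, 0.1095, -0.8948), i.e. latitude -63.48°, longitude 165.81°.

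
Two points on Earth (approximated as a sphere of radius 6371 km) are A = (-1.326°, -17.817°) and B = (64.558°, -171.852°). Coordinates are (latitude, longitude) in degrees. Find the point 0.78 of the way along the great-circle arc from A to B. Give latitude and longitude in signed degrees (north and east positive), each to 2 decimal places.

77.88°, -96.49°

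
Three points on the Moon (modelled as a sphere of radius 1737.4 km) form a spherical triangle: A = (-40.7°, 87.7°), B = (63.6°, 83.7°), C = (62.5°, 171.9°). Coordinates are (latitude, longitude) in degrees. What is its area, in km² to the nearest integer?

2612621 km²

Side lengths (central angles): a = 0.6419, b = 2.1449, c = 1.8212 rad; semiperimeter s = 2.3040.
By l'Huilier's theorem, tan(E/4) = √[tan(s/2) tan((s−a)/2) tan((s−b)/2) tan((s−c)/2)], giving spherical excess E = 0.8655 rad.
Area = E·R² = 0.8655 × (1737.4)² ≈ 2612621 km².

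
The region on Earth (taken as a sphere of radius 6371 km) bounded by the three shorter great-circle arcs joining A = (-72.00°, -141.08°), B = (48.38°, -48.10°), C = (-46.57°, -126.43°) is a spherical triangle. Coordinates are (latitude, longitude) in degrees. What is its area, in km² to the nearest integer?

Side lengths (central angles): a = 2.0382, b = 0.4597, c = 2.3770 rad; semiperimeter s = 2.4374.
By l'Huilier's theorem, tan(E/4) = √[tan(s/2) tan((s−a)/2) tan((s−b)/2) tan((s−c)/2)], giving spherical excess E = 0.6309 rad.
Area = E·R² = 0.6309 × (6371)² ≈ 25606351 km².

25606351 km²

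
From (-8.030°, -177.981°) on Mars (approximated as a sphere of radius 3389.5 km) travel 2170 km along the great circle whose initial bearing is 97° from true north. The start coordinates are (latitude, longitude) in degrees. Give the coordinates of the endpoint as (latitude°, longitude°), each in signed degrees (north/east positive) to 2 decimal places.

Angular distance δ = d/R = 2170/3389.5 = 0.64021 rad; initial bearing θ = 1.6930 rad.
sin φ₂ = sin φ₁ cos δ + cos φ₁ sin δ cos θ = (-0.1397)(0.8020) + (0.9902)(0.5974)(-0.1219) = -0.1841, so φ₂ = -10.61°.
Δλ = atan2(sin θ sin δ cos φ₁, cos δ − sin φ₁ sin φ₂) = atan2(0.5871, 0.7762) = 37.101°.
λ₂ = -177.981° + 37.101° = -140.88°.

-10.61°, -140.88°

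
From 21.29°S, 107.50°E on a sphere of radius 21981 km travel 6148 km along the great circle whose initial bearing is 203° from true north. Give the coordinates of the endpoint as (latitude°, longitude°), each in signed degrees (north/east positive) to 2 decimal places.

Angular distance δ = d/R = 6148/21981 = 0.27970 rad; initial bearing θ = 3.5430 rad.
sin φ₂ = sin φ₁ cos δ + cos φ₁ sin δ cos θ = (-0.3631)(0.9611) + (0.9318)(0.2761)(-0.9205) = -0.5858, so φ₂ = -35.86°.
Δλ = atan2(sin θ sin δ cos φ₁, cos δ − sin φ₁ sin φ₂) = atan2(-0.1005, 0.7485) = -7.648°.
λ₂ = 107.500° − 7.648° = 99.85°.

-35.86°, 99.85°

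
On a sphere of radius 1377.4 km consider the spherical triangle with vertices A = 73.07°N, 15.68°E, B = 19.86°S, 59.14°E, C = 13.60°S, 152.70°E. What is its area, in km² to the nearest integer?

4140918 km²

Side lengths (central angles): a = 1.5477, b = 2.0175, c = 1.6973 rad; semiperimeter s = 2.6313.
By l'Huilier's theorem, tan(E/4) = √[tan(s/2) tan((s−a)/2) tan((s−b)/2) tan((s−c)/2)], giving spherical excess E = 2.1826 rad.
Area = E·R² = 2.1826 × (1377.4)² ≈ 4140918 km².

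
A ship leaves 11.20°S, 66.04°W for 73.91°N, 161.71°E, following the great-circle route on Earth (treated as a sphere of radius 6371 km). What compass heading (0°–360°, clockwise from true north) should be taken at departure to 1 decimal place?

347.2°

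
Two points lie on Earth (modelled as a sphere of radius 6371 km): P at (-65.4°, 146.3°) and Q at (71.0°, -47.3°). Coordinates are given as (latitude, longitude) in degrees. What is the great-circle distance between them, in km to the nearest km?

19180 km

In radians: φ₁ = -1.1414, φ₂ = 1.2392, Δλ = 166.400° = 2.9042 rad.
Haversine: a = sin²(Δφ/2) + cos φ₁ cos φ₂ sin²(Δλ/2) = 0.8621 + (0.4163)(0.3256)(0.9860) = 0.99571.
Central angle c = 2·arcsin(√a) = 3.01056 rad.
Distance = R·c = 6371 × 3.0106 ≈ 19180 km.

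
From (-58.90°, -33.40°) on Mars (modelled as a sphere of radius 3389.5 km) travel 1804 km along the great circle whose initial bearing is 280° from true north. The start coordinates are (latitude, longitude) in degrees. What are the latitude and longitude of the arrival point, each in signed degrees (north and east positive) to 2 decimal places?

-43.81°, -77.23°

Angular distance δ = d/R = 1804/3389.5 = 0.53223 rad; initial bearing θ = 4.8869 rad.
sin φ₂ = sin φ₁ cos δ + cos φ₁ sin δ cos θ = (-0.8563)(0.8617) + (0.5165)(0.5075)(0.1736) = -0.6923, so φ₂ = -43.81°.
Δλ = atan2(sin θ sin δ cos φ₁, cos δ − sin φ₁ sin φ₂) = atan2(-0.2581, 0.2689) = -43.833°.
λ₂ = -33.400° − 43.833° = -77.23°.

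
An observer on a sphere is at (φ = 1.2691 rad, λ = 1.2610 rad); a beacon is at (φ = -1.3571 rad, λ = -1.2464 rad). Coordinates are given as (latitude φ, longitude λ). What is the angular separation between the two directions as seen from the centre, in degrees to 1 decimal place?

Let φ₁ = 1.2691 rad, φ₂ = -1.3571 rad, and Δλ = -2.5074 rad.
Haversine: a = sin²(Δφ/2) + cos φ₁ cos φ₂ sin²(Δλ/2) = 0.9350 + (0.2971)(0.2121)(0.9028) = 0.99194.
Central angle c = 2·arcsin(√a) = 2.96178 rad.
So the angular separation is 169.7°.

169.7°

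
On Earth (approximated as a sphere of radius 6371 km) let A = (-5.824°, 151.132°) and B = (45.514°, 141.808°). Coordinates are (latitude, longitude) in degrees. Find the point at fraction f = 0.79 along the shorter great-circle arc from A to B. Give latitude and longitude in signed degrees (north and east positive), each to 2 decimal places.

The central angle between A and B is δ = 0.9078 rad.
With f = 0.79, the slerp weights are sin((1−f)δ)/sin δ = 0.2404 and sin(fδ)/sin δ = 0.8339.
Weighted sum of the unit vectors: (0.2404)·(-0.8712,0.4803,-0.1015) + (0.8339)·(-0.5507,0.4333,0.7134) = (-0.6687, 0.4768, 0.5705).
Converting back: φ = atan2(z, √(x²+y²)) = 34.79°, λ = atan2(y, x) = 144.51°.

34.79°, 144.51°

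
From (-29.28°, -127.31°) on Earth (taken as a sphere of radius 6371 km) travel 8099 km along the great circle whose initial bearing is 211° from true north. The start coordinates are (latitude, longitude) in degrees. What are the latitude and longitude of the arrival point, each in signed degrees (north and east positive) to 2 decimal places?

-59.17°, 126.47°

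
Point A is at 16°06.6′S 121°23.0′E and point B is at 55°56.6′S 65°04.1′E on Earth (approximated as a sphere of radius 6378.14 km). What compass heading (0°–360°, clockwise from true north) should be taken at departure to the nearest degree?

213°

Δλ = -56.315° = -0.9829 rad.
y = sin Δλ · cos φ₂ = (-0.8321)(0.5600) = -0.4660
x = cos φ₁ sin φ₂ − sin φ₁ cos φ₂ cos Δλ = (0.9607)(-0.8285) − (-0.2775)(0.5600)(0.5546) = -0.7098
θ = atan2(y, x) = -146.71°; adding 360° gives 213°.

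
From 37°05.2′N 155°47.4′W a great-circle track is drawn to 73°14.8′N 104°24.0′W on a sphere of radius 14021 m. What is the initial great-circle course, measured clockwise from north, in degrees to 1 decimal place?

19.0°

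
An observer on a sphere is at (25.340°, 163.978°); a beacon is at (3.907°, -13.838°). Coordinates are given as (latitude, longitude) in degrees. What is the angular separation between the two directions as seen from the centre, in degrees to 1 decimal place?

150.7°

With latitudes φ₁ = 25.340°, φ₂ = 3.907° and longitude difference Δλ = -177.816°:
Haversine: a = sin²(Δφ/2) + cos φ₁ cos φ₂ sin²(Δλ/2) = 0.0346 + (0.9038)(0.9977)(0.9996) = 0.93593.
Central angle c = 2·arcsin(√a) = 2.62980 rad.
So the angular separation is 150.7°.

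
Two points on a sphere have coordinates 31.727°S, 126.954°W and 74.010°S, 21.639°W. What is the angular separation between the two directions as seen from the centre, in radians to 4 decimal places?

1.1111 rad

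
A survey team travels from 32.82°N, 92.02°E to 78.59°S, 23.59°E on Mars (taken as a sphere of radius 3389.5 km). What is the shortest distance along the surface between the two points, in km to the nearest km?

6983 km

In radians: φ₁ = 0.5728, φ₂ = -1.3717, Δλ = -68.430° = -1.1943 rad.
cos c = sin φ₁ sin φ₂ + cos φ₁ cos φ₂ cos Δλ = (0.5420)(-0.9802) + (0.8404)(0.1978)(0.3676) = -0.47017,
so c = arccos(-0.47017) = 2.06028 rad.
Distance = R·c = 3389.5 × 2.0603 ≈ 6983 km.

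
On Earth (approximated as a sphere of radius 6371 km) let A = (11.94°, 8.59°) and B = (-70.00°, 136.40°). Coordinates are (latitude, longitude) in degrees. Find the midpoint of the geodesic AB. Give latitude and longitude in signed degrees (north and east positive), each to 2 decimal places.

-41.97°, 27.96°

Central angle δ = 1.9818 rad. Interpolating on the sphere with fraction f = 0.5:
P = [sin((1−f)δ)·A + sin(fδ)·B] / sin δ = 0.9125·A + 0.9125·B in Cartesian coordinates,
giving P = (0.6568, 0.3486, -0.6687), i.e. latitude -41.97°, longitude 27.96°.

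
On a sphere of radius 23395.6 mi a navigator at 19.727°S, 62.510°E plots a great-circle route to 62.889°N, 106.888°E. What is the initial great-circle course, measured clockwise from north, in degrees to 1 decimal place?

18.6°

With φ₁ = -0.3443, φ₂ = 1.0976, Δλ = 0.7745 rad, the forward-azimuth formula gives
θ = atan2( sin Δλ cos φ₂ , cos φ₁ sin φ₂ − sin φ₁ cos φ₂ cos Δλ ) = atan2(0.3187, 0.9478) = 18.59°.
So the initial bearing is 18.6°.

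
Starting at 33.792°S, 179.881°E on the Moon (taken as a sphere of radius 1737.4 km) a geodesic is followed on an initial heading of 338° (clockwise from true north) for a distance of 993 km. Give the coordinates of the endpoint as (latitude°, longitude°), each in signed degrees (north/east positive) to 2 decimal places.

-2.92°, 168.17°

Angular distance δ = d/R = 993/1737.4 = 0.57154 rad; initial bearing θ = 5.8992 rad.
sin φ₂ = sin φ₁ cos δ + cos φ₁ sin δ cos θ = (-0.5562)(0.8411) + (0.8311)(0.5409)(0.9272) = -0.0510, so φ₂ = -2.92°.
Δλ = atan2(sin θ sin δ cos φ₁, cos δ − sin φ₁ sin φ₂) = atan2(-0.1684, 0.8127) = -11.707°.
λ₂ = 179.881° − 11.707° = 168.17°.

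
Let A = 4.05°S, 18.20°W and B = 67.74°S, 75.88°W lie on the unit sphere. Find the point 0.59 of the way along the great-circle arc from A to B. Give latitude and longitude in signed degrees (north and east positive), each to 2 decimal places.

Central angle δ = 1.3001 rad. Interpolating on the sphere with fraction f = 0.59:
P = [sin((1−f)δ)·A + sin(fδ)·B] / sin δ = 0.5274·A + 0.7203·B in Cartesian coordinates,
giving P = (0.5663, -0.4289, -0.7038), i.e. latitude -44.73°, longitude -37.14°.

-44.73°, -37.14°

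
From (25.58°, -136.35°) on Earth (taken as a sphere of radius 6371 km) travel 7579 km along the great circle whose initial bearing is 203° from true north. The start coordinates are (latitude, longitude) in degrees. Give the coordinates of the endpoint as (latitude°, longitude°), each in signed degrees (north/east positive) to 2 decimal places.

Angular distance δ = d/R = 7579/6371 = 1.18961 rad; initial bearing θ = 3.5430 rad.
sin φ₂ = sin φ₁ cos δ + cos φ₁ sin δ cos θ = (0.4318)(0.3720) + (0.9020)(0.9282)(-0.9205) = -0.6101, so φ₂ = -37.59°.
Δλ = atan2(sin θ sin δ cos φ₁, cos δ − sin φ₁ sin φ₂) = atan2(-0.3271, 0.6354) = -27.241°.
λ₂ = -136.350° − 27.241° = -163.59°.

-37.59°, -163.59°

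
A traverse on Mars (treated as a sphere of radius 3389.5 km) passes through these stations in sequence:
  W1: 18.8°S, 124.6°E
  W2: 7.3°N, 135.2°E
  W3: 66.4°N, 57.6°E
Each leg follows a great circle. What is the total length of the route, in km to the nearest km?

6299 km

Leg W1→W2: central angle 0.4907 rad, distance 1663.2 km.
Leg W2→W3: central angle 1.3677 rad, distance 4635.8 km.
Total: 1663.2 + 4635.8 ≈ 6299 km.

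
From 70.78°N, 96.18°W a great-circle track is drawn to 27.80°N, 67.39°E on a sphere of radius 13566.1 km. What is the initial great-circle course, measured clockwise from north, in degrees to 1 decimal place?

Δλ = 163.570° = 2.8548 rad.
y = sin Δλ · cos φ₂ = (0.2828)(0.8846) = 0.2502
x = cos φ₁ sin φ₂ − sin φ₁ cos φ₂ cos Δλ = (0.3292)(0.4664) − (0.9443)(0.8846)(-0.9592) = 0.9547
θ = atan2(y, x) = 14.69°, so the bearing is 14.7°.

14.7°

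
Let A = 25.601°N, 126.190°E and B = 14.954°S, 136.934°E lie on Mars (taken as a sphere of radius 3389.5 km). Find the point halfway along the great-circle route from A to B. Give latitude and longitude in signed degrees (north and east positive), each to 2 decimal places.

5.35°, 131.75°

Central angle δ = 0.7310 rad. Interpolating on the sphere with fraction f = 0.5:
P = [sin((1−f)δ)·A + sin(fδ)·B] / sin δ = 0.5354·A + 0.5354·B in Cartesian coordinates,
giving P = (-0.6630, 0.7428, 0.0932), i.e. latitude 5.35°, longitude 131.75°.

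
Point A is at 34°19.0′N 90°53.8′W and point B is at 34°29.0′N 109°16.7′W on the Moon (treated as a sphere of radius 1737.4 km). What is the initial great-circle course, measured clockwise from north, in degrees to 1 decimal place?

275.8°

Δλ = -18.382° = -0.3208 rad.
y = sin Δλ · cos φ₂ = (-0.3153)(0.8243) = -0.2599
x = cos φ₁ sin φ₂ − sin φ₁ cos φ₂ cos Δλ = (0.8259)(0.5662) − (0.5638)(0.8243)(0.9490) = 0.0266
θ = atan2(y, x) = -84.15°; adding 360° gives 275.8°.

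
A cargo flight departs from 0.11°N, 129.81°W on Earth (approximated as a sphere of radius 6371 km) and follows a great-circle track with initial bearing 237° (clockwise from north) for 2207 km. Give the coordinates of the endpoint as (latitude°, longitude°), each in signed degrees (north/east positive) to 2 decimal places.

Angular distance δ = d/R = 2207/6371 = 0.34641 rad; initial bearing θ = 4.1364 rad.
sin φ₂ = sin φ₁ cos δ + cos φ₁ sin δ cos θ = (0.0019)(0.9406) + (1.0000)(0.3395)(-0.5446) = -0.1831, so φ₂ = -10.55°.
Δλ = atan2(sin θ sin δ cos φ₁, cos δ − sin φ₁ sin φ₂) = atan2(-0.2848, 0.9409) = -16.837°.
λ₂ = -129.810° − 16.837° = -146.65°.

-10.55°, -146.65°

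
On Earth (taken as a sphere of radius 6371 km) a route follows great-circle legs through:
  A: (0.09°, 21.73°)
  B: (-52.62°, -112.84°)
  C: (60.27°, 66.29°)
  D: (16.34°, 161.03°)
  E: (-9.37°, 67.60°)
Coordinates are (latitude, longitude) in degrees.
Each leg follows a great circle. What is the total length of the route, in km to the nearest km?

Leg A→B: central angle 2.0123 rad, distance 12820.3 km.
Leg B→C: central angle 3.0078 rad, distance 19162.8 km.
Leg C→D: central angle 1.3644 rad, distance 8692.3 km.
Leg D→E: central angle 1.6734 rad, distance 10661.4 km.
Total: 12820.3 + 19162.8 + 8692.3 + 10661.4 ≈ 51337 km.

51337 km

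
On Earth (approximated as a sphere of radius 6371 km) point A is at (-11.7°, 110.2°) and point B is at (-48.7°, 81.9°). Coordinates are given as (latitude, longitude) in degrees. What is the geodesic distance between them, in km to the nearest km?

Let φ₁ = -0.2042 rad, φ₂ = -0.8500 rad, and Δλ = -0.4939 rad.
cos c = sin φ₁ sin φ₂ + cos φ₁ cos φ₂ cos Δλ = (-0.2028)(-0.7513) + (0.9792)(0.6600)(0.8805) = 0.72139,
so c = arccos(0.72139) = 0.76499 rad.
Distance = R·c = 6371 × 0.7650 ≈ 4874 km.

4874 km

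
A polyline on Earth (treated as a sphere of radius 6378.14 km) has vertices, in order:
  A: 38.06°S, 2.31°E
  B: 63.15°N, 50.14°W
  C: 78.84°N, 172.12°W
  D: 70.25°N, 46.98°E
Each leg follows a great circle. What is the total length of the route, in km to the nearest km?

19225 km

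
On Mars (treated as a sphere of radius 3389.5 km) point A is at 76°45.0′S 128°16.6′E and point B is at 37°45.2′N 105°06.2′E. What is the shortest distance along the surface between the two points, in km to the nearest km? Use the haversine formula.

With latitudes φ₁ = -76.750°, φ₂ = 37.753° and longitude difference Δλ = -23.173°:
Haversine: a = sin²(Δφ/2) + cos φ₁ cos φ₂ sin²(Δλ/2) = 0.7074 + (0.2292)(0.7907)(0.0403) = 0.71468.
Central angle c = 2·arcsin(√a) = 2.01459 rad.
Distance = R·c = 3389.5 × 2.0146 ≈ 6828 km.

6828 km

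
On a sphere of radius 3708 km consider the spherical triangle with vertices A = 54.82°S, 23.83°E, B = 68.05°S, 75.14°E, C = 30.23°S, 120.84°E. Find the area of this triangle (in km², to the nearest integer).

1727642 km²

Side lengths (central angles): a = 0.8058, b = 1.2124, c = 0.4674 rad; semiperimeter s = 1.2428.
By l'Huilier's theorem, tan(E/4) = √[tan(s/2) tan((s−a)/2) tan((s−b)/2) tan((s−c)/2)], giving spherical excess E = 0.1257 rad.
Area = E·R² = 0.1257 × (3708)² ≈ 1727642 km².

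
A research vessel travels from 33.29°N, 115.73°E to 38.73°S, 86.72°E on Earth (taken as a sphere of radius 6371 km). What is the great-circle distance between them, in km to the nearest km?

8549 km

With latitudes φ₁ = 33.290°, φ₂ = -38.730° and longitude difference Δλ = -29.010°:
cos c = sin φ₁ sin φ₂ + cos φ₁ cos φ₂ cos Δλ = (0.5489)(-0.6257) + (0.8359)(0.7801)(0.8745) = 0.22687,
so c = arccos(0.22687) = 1.34193 rad.
Distance = R·c = 6371 × 1.3419 ≈ 8549 km.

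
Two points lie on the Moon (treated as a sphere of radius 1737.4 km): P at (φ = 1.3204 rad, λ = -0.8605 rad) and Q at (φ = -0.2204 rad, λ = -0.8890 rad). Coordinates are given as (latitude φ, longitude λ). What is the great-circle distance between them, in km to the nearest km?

2677 km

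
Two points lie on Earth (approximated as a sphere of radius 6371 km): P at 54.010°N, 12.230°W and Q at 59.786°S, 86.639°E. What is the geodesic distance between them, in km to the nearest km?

Let φ₁ = 0.9427 rad, φ₂ = -1.0435 rad, and Δλ = 1.7256 rad.
Haversine: a = sin²(Δφ/2) + cos φ₁ cos φ₂ sin²(Δλ/2) = 0.7017 + (0.5876)(0.5032)(0.5771) = 0.87240.
Central angle c = 2·arcsin(√a) = 2.41102 rad.
Distance = R·c = 6371 × 2.4110 ≈ 15361 km.

15361 km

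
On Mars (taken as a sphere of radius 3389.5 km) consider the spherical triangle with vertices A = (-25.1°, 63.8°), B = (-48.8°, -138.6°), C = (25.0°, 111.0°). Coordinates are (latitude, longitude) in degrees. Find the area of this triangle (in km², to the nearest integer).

Side lengths (central angles): a = 2.1248, b = 1.1828, c = 1.8052 rad; semiperimeter s = 2.5564.
By l'Huilier's theorem, tan(E/4) = √[tan(s/2) tan((s−a)/2) tan((s−b)/2) tan((s−c)/2)], giving spherical excess E = 1.8065 rad.
Area = E·R² = 1.8065 × (3389.5)² ≈ 20754438 km².

20754438 km²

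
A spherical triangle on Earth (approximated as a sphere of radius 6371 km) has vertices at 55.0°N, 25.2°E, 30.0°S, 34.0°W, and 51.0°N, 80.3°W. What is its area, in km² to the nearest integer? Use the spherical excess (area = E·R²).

Side lengths (central angles): a = 1.5828, b = 1.0002, c = 1.7267 rad; semiperimeter s = 2.1548.
By l'Huilier's theorem, tan(E/4) = √[tan(s/2) tan((s−a)/2) tan((s−b)/2) tan((s−c)/2)], giving spherical excess E = 1.0857 rad.
Area = E·R² = 1.0857 × (6371)² ≈ 44068207 km².

44068207 km²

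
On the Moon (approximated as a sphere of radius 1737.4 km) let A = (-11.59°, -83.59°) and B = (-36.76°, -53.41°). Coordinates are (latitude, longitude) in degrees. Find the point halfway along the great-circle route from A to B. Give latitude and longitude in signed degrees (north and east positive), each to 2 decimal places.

Central angle δ = 0.6457 rad. Interpolating on the sphere with fraction f = 0.5:
P = [sin((1−f)δ)·A + sin(fδ)·B] / sin δ = 0.5272·A + 0.5272·B in Cartesian coordinates,
giving P = (0.3094, -0.8524, -0.4215), i.e. latitude -24.93°, longitude -70.05°.

-24.93°, -70.05°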